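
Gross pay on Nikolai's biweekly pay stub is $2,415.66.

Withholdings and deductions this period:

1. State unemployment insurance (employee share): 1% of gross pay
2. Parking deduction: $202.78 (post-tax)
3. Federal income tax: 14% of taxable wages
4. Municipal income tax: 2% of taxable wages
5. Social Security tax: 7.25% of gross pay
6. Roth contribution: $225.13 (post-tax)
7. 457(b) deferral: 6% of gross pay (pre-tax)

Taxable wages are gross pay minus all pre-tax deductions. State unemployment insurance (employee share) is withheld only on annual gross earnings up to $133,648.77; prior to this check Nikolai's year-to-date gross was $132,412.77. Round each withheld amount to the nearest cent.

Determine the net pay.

457(b) deferral: $2,415.66 × 0.06 = $144.94
Taxable wages = $2,415.66 − $144.94 = $2,270.72
Municipal income tax: $2,270.72 × 0.02 = $45.41
Federal income tax: $2,270.72 × 0.14 = $317.90
Social Security tax: $2,415.66 × 0.0725 = $175.14
State unemployment insurance (employee share): only $133,648.77 − $132,412.77 = $1,236.00 of this check is subject → $1,236.00 × 0.01 = $12.36
Parking deduction: $202.78
Roth contribution: $225.13
Total deductions = $144.94 + $45.41 + $317.90 + $175.14 + $12.36 + $202.78 + $225.13 = $1,123.66
Net pay = $2,415.66 − $1,123.66 = $1,292.00

$1,292.00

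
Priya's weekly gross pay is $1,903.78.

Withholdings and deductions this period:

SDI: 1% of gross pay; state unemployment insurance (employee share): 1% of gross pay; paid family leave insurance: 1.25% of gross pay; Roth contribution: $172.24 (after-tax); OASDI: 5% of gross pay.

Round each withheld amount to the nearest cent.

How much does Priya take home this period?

SDI: $1,903.78 × 0.01 = $19.04
Paid family leave insurance: $1,903.78 × 0.0125 = $23.80
State unemployment insurance (employee share): $1,903.78 × 0.01 = $19.04
OASDI: $1,903.78 × 0.05 = $95.19
Roth contribution: $172.24
Total deductions = $19.04 + $23.80 + $19.04 + $95.19 + $172.24 = $329.31
Net pay = $1,903.78 − $329.31 = $1,574.47

$1,574.47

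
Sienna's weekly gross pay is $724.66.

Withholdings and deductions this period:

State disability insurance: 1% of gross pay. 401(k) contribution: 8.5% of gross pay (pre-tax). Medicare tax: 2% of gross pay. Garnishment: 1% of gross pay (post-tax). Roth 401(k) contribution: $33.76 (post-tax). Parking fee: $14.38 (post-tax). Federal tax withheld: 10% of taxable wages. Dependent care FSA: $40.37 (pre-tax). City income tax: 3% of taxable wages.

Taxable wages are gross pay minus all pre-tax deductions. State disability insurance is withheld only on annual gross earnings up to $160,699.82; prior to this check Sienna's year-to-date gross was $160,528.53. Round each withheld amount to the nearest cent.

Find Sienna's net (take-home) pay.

401(k) contribution: $724.66 × 0.085 = $61.60
Dependent care FSA: $40.37
Pre-tax total = $61.60 + $40.37 = $101.97
Taxable wages = $724.66 − $101.97 = $622.69
Federal tax withheld: $622.69 × 0.1 = $62.27
City income tax: $622.69 × 0.03 = $18.68
Medicare tax: $724.66 × 0.02 = $14.49
State disability insurance: only $160,699.82 − $160,528.53 = $171.29 of this check is subject → $171.29 × 0.01 = $1.71
Parking fee: $14.38
Garnishment: $724.66 × 0.01 = $7.25
Roth 401(k) contribution: $33.76
Total deductions = $61.60 + $40.37 + $62.27 + $18.68 + $14.49 + $1.71 + $14.38 + $7.25 + $33.76 = $254.51
Net pay = $724.66 − $254.51 = $470.15

$470.15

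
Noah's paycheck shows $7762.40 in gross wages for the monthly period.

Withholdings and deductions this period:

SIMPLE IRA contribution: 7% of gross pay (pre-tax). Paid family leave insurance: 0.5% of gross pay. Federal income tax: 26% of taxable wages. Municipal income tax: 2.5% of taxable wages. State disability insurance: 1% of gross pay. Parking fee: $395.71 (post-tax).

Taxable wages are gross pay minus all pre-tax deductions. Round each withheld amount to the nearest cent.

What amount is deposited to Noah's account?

$4649.46

SIMPLE IRA contribution: $7762.40 × 0.07 = $543.37
Taxable wages = $7762.40 − $543.37 = $7219.03
Municipal income tax: $7219.03 × 0.025 = $180.48
Federal income tax: $7219.03 × 0.26 = $1876.95
Paid family leave insurance: $7762.40 × 0.005 = $38.81
State disability insurance: $7762.40 × 0.01 = $77.62
Parking fee: $395.71
Total deductions = $543.37 + $180.48 + $1876.95 + $38.81 + $77.62 + $395.71 = $3112.94
Net pay = $7762.40 − $3112.94 = $4649.46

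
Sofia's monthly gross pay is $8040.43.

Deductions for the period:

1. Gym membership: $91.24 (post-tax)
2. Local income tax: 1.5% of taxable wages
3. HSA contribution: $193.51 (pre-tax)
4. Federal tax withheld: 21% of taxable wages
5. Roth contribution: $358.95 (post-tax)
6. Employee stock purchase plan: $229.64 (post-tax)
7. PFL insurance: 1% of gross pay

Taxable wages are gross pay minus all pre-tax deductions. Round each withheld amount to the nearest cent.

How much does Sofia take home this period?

$5321.14

HSA contribution: $193.51
Taxable wages = $8040.43 − $193.51 = $7846.92
Local income tax: $7846.92 × 0.015 = $117.70
Federal tax withheld: $7846.92 × 0.21 = $1647.85
PFL insurance: $8040.43 × 0.01 = $80.40
Gym membership: $91.24
Employee stock purchase plan: $229.64
Roth contribution: $358.95
Total deductions = $193.51 + $117.70 + $1647.85 + $80.40 + $91.24 + $229.64 + $358.95 = $2719.29
Net pay = $8040.43 − $2719.29 = $5321.14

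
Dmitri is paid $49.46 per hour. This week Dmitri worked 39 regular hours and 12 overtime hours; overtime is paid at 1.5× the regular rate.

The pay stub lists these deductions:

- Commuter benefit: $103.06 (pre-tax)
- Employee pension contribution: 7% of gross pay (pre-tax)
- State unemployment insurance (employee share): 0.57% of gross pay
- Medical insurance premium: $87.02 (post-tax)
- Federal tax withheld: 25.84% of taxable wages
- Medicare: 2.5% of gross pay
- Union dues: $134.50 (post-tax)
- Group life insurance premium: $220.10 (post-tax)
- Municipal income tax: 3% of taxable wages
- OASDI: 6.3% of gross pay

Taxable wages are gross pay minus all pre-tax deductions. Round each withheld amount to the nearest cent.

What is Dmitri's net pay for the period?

$1,086.61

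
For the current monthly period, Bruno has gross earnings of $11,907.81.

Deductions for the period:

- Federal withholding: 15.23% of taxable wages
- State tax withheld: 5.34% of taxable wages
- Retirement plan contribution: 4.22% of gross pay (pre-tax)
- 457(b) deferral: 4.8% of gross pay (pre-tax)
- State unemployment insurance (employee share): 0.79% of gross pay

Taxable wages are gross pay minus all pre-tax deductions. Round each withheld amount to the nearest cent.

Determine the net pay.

457(b) deferral: $11,907.81 × 0.048 = $571.57
Retirement plan contribution: $11,907.81 × 0.0422 = $502.51
Pre-tax total = $571.57 + $502.51 = $1,074.08
Taxable wages = $11,907.81 − $1,074.08 = $10,833.73
Federal withholding: $10,833.73 × 0.1523 = $1,649.98
State tax withheld: $10,833.73 × 0.0534 = $578.52
State unemployment insurance (employee share): $11,907.81 × 0.0079 = $94.07
Total deductions = $571.57 + $502.51 + $1,649.98 + $578.52 + $94.07 = $3,396.65
Net pay = $11,907.81 − $3,396.65 = $8,511.16

$8,511.16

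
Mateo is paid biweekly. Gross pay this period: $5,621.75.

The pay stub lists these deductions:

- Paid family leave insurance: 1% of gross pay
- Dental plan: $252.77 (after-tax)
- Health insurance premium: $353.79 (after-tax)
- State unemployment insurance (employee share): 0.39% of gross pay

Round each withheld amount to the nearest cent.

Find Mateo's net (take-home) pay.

$4,937.05

Paid family leave insurance: $5,621.75 × 0.01 = $56.22
State unemployment insurance (employee share): $5,621.75 × 0.0039 = $21.92
Health insurance premium: $353.79
Dental plan: $252.77
Total deductions = $56.22 + $21.92 + $353.79 + $252.77 = $684.70
Net pay = $5,621.75 − $684.70 = $4,937.05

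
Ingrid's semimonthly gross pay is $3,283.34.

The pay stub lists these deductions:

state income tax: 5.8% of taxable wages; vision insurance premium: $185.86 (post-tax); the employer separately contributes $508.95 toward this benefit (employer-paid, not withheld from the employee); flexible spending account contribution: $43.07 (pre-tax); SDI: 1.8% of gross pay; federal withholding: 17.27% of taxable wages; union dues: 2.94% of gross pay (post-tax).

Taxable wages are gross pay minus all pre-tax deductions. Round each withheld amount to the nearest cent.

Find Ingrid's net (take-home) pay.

$2,151.25

Flexible spending account contribution: $43.07
Taxable wages = $3,283.34 − $43.07 = $3,240.27
State income tax: $3,240.27 × 0.058 = $187.94
Federal withholding: $3,240.27 × 0.1727 = $559.59
SDI: $3,283.34 × 0.018 = $59.10
Vision insurance premium: $185.86
Union dues: $3,283.34 × 0.0294 = $96.53
(Employer's $508.95 toward vision insurance premium is not withheld from the employee.)
Total deductions = $43.07 + $187.94 + $559.59 + $59.10 + $185.86 + $96.53 = $1,132.09
Net pay = $3,283.34 − $1,132.09 = $2,151.25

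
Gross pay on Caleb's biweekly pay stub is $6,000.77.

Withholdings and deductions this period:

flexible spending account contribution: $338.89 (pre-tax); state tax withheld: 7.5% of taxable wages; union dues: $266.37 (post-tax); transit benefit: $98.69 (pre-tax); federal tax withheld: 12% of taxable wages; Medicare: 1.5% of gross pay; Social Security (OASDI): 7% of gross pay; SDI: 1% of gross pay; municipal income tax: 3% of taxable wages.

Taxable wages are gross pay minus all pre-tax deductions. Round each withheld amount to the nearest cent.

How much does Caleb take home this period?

Flexible spending account contribution: $338.89
Transit benefit: $98.69
Pre-tax total = $338.89 + $98.69 = $437.58
Taxable wages = $6,000.77 − $437.58 = $5,563.19
Municipal income tax: $5,563.19 × 0.03 = $166.90
Federal tax withheld: $5,563.19 × 0.12 = $667.58
State tax withheld: $5,563.19 × 0.075 = $417.24
SDI: $6,000.77 × 0.01 = $60.01
Social Security (OASDI): $6,000.77 × 0.07 = $420.05
Medicare: $6,000.77 × 0.015 = $90.01
Union dues: $266.37
Total deductions = $338.89 + $98.69 + $166.90 + $667.58 + $417.24 + $60.01 + $420.05 + $90.01 + $266.37 = $2,525.74
Net pay = $6,000.77 − $2,525.74 = $3,475.03

$3,475.03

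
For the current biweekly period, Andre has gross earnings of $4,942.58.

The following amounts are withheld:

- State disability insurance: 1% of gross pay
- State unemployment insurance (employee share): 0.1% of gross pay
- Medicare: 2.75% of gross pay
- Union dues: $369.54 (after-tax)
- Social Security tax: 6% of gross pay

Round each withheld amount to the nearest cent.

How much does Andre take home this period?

$4,086.20

Medicare: $4,942.58 × 0.0275 = $135.92
State disability insurance: $4,942.58 × 0.01 = $49.43
Social Security tax: $4,942.58 × 0.06 = $296.55
State unemployment insurance (employee share): $4,942.58 × 0.001 = $4.94
Union dues: $369.54
Total deductions = $135.92 + $49.43 + $296.55 + $4.94 + $369.54 = $856.38
Net pay = $4,942.58 − $856.38 = $4,086.20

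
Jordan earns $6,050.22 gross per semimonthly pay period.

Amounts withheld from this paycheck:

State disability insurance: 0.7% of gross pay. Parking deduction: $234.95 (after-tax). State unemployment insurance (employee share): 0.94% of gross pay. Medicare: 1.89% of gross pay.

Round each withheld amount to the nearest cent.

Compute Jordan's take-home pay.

$5,601.70

Medicare: $6,050.22 × 0.0189 = $114.35
State disability insurance: $6,050.22 × 0.007 = $42.35
State unemployment insurance (employee share): $6,050.22 × 0.0094 = $56.87
Parking deduction: $234.95
Total deductions = $114.35 + $42.35 + $56.87 + $234.95 = $448.52
Net pay = $6,050.22 − $448.52 = $5,601.70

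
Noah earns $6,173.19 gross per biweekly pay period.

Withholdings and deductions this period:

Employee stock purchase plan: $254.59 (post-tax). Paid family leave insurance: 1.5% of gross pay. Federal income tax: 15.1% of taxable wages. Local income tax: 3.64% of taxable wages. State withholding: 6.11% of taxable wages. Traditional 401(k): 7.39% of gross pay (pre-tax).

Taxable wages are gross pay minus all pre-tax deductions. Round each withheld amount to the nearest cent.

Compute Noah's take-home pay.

Traditional 401(k): $6,173.19 × 0.0739 = $456.20
Taxable wages = $6,173.19 − $456.20 = $5,716.99
Federal income tax: $5,716.99 × 0.151 = $863.27
State withholding: $5,716.99 × 0.0611 = $349.31
Local income tax: $5,716.99 × 0.0364 = $208.10
Paid family leave insurance: $6,173.19 × 0.015 = $92.60
Employee stock purchase plan: $254.59
Total deductions = $456.20 + $863.27 + $349.31 + $208.10 + $92.60 + $254.59 = $2,224.07
Net pay = $6,173.19 − $2,224.07 = $3,949.12

$3,949.12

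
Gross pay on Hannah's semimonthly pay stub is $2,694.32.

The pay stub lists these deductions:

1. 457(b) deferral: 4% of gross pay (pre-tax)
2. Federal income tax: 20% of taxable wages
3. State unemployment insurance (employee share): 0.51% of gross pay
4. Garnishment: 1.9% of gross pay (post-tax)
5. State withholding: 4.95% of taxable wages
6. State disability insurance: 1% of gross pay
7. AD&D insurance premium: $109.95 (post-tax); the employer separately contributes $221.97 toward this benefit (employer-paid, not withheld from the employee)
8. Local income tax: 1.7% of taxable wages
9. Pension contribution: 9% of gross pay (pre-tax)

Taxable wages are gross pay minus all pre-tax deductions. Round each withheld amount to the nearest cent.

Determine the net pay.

$1,517.55

Pension contribution: $2,694.32 × 0.09 = $242.49
457(b) deferral: $2,694.32 × 0.04 = $107.77
Pre-tax total = $242.49 + $107.77 = $350.26
Taxable wages = $2,694.32 − $350.26 = $2,344.06
Local income tax: $2,344.06 × 0.017 = $39.85
State withholding: $2,344.06 × 0.0495 = $116.03
Federal income tax: $2,344.06 × 0.2 = $468.81
State unemployment insurance (employee share): $2,694.32 × 0.0051 = $13.74
State disability insurance: $2,694.32 × 0.01 = $26.94
Garnishment: $2,694.32 × 0.019 = $51.19
AD&D insurance premium: $109.95
(Employer's $221.97 toward AD&D insurance premium is not withheld from the employee.)
Total deductions = $242.49 + $107.77 + $39.85 + $116.03 + $468.81 + $13.74 + $26.94 + $51.19 + $109.95 = $1,176.77
Net pay = $2,694.32 − $1,176.77 = $1,517.55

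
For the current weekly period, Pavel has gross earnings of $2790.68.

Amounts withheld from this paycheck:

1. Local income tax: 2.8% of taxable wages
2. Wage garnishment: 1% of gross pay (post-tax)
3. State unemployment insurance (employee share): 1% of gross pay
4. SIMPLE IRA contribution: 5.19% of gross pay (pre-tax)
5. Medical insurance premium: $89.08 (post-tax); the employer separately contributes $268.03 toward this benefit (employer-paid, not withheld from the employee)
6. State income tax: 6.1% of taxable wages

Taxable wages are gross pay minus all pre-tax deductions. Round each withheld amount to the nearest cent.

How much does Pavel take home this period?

$2265.46

SIMPLE IRA contribution: $2790.68 × 0.0519 = $144.84
Taxable wages = $2790.68 − $144.84 = $2645.84
Local income tax: $2645.84 × 0.028 = $74.08
State income tax: $2645.84 × 0.061 = $161.40
State unemployment insurance (employee share): $2790.68 × 0.01 = $27.91
Wage garnishment: $2790.68 × 0.01 = $27.91
Medical insurance premium: $89.08
(Employer's $268.03 toward medical insurance premium is not withheld from the employee.)
Total deductions = $144.84 + $74.08 + $161.40 + $27.91 + $27.91 + $89.08 = $525.22
Net pay = $2790.68 − $525.22 = $2265.46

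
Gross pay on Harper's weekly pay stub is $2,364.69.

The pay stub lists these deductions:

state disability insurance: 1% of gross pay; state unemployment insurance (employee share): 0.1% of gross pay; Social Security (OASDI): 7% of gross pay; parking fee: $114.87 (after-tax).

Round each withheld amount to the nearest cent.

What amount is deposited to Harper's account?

Social Security (OASDI): $2,364.69 × 0.07 = $165.53
State disability insurance: $2,364.69 × 0.01 = $23.65
State unemployment insurance (employee share): $2,364.69 × 0.001 = $2.36
Parking fee: $114.87
Total deductions = $165.53 + $23.65 + $2.36 + $114.87 = $306.41
Net pay = $2,364.69 − $306.41 = $2,058.28

$2,058.28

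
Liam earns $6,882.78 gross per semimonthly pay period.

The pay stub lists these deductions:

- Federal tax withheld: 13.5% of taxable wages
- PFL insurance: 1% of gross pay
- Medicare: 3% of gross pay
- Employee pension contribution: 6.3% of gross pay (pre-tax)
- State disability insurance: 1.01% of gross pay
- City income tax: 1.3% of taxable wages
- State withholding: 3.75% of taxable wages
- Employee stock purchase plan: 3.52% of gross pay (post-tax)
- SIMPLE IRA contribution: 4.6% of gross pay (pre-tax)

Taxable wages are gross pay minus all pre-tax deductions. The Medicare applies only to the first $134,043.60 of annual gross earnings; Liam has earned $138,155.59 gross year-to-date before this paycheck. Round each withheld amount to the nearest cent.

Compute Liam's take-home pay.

SIMPLE IRA contribution: $6,882.78 × 0.046 = $316.61
Employee pension contribution: $6,882.78 × 0.063 = $433.62
Pre-tax total = $316.61 + $433.62 = $750.23
Taxable wages = $6,882.78 − $750.23 = $6,132.55
State withholding: $6,132.55 × 0.0375 = $229.97
City income tax: $6,132.55 × 0.013 = $79.72
Federal tax withheld: $6,132.55 × 0.135 = $827.89
PFL insurance: $6,882.78 × 0.01 = $68.83
Medicare: annual cap $134,043.60 already reached (YTD $138,155.59), so $0.00
State disability insurance: $6,882.78 × 0.0101 = $69.52
Employee stock purchase plan: $6,882.78 × 0.0352 = $242.27
Total deductions = $316.61 + $433.62 + $229.97 + $79.72 + $827.89 + $68.83 + $0.00 + $69.52 + $242.27 = $2,268.43
Net pay = $6,882.78 − $2,268.43 = $4,614.35

$4,614.35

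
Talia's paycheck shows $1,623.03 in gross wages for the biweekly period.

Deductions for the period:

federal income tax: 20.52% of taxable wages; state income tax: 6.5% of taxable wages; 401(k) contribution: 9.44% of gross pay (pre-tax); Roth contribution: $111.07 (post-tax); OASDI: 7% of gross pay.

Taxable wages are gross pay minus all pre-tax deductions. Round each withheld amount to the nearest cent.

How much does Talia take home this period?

$847.99

401(k) contribution: $1,623.03 × 0.0944 = $153.21
Taxable wages = $1,623.03 − $153.21 = $1,469.82
State income tax: $1,469.82 × 0.065 = $95.54
Federal income tax: $1,469.82 × 0.2052 = $301.61
OASDI: $1,623.03 × 0.07 = $113.61
Roth contribution: $111.07
Total deductions = $153.21 + $95.54 + $301.61 + $113.61 + $111.07 = $775.04
Net pay = $1,623.03 − $775.04 = $847.99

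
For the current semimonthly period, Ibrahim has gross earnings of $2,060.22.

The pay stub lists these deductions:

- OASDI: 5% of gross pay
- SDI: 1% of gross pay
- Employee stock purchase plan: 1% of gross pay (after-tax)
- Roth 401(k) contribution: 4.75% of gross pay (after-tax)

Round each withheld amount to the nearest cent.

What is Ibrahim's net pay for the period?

$1,818.15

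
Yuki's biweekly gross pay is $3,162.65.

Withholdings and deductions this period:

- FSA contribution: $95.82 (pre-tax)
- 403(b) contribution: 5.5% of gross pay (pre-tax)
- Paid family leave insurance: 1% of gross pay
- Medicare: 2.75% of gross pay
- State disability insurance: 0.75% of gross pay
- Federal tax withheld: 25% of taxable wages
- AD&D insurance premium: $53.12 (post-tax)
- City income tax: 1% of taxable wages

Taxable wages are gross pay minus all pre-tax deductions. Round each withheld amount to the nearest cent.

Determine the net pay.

$1,945.29

403(b) contribution: $3,162.65 × 0.055 = $173.95
FSA contribution: $95.82
Pre-tax total = $173.95 + $95.82 = $269.77
Taxable wages = $3,162.65 − $269.77 = $2,892.88
City income tax: $2,892.88 × 0.01 = $28.93
Federal tax withheld: $2,892.88 × 0.25 = $723.22
Paid family leave insurance: $3,162.65 × 0.01 = $31.63
Medicare: $3,162.65 × 0.0275 = $86.97
State disability insurance: $3,162.65 × 0.0075 = $23.72
AD&D insurance premium: $53.12
Total deductions = $173.95 + $95.82 + $28.93 + $723.22 + $31.63 + $86.97 + $23.72 + $53.12 = $1,217.36
Net pay = $3,162.65 − $1,217.36 = $1,945.29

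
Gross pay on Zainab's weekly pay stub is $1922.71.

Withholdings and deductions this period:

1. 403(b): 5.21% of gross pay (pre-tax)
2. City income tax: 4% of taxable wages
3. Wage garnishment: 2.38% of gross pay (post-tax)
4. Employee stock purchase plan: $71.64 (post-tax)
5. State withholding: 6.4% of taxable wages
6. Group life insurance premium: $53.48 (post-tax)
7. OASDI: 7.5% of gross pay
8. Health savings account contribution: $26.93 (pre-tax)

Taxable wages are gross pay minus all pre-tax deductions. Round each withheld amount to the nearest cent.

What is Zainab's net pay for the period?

403(b): $1922.71 × 0.0521 = $100.17
Health savings account contribution: $26.93
Pre-tax total = $100.17 + $26.93 = $127.10
Taxable wages = $1922.71 − $127.10 = $1795.61
State withholding: $1795.61 × 0.064 = $114.92
City income tax: $1795.61 × 0.04 = $71.82
OASDI: $1922.71 × 0.075 = $144.20
Employee stock purchase plan: $71.64
Group life insurance premium: $53.48
Wage garnishment: $1922.71 × 0.0238 = $45.76
Total deductions = $100.17 + $26.93 + $114.92 + $71.82 + $144.20 + $71.64 + $53.48 + $45.76 = $628.92
Net pay = $1922.71 − $628.92 = $1293.79

$1293.79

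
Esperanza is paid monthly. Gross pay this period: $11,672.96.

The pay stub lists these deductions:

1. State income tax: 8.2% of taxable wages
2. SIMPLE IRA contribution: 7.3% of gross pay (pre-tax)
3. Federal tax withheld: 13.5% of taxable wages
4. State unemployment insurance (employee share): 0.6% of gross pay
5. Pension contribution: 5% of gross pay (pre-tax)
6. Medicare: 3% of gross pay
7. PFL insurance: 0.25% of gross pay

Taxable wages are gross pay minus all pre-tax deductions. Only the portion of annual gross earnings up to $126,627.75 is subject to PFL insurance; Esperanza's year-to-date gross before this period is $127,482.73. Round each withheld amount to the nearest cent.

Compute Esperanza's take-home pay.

SIMPLE IRA contribution: $11,672.96 × 0.073 = $852.13
Pension contribution: $11,672.96 × 0.05 = $583.65
Pre-tax total = $852.13 + $583.65 = $1,435.78
Taxable wages = $11,672.96 − $1,435.78 = $10,237.18
State income tax: $10,237.18 × 0.082 = $839.45
Federal tax withheld: $10,237.18 × 0.135 = $1,382.02
PFL insurance: annual cap $126,627.75 already reached (YTD $127,482.73), so $0.00
State unemployment insurance (employee share): $11,672.96 × 0.006 = $70.04
Medicare: $11,672.96 × 0.03 = $350.19
Total deductions = $852.13 + $583.65 + $839.45 + $1,382.02 + $0.00 + $70.04 + $350.19 = $4,077.48
Net pay = $11,672.96 − $4,077.48 = $7,595.48

$7,595.48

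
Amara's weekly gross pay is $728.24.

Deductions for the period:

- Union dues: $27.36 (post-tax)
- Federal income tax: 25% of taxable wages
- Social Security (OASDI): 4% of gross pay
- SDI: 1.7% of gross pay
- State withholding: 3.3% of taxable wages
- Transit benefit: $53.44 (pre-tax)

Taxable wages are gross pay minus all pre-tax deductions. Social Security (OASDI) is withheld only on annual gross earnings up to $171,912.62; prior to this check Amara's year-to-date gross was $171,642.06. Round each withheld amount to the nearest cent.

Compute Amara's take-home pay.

Transit benefit: $53.44
Taxable wages = $728.24 − $53.44 = $674.80
State withholding: $674.80 × 0.033 = $22.27
Federal income tax: $674.80 × 0.25 = $168.70
SDI: $728.24 × 0.017 = $12.38
Social Security (OASDI): only $171,912.62 − $171,642.06 = $270.56 of this check is subject → $270.56 × 0.04 = $10.82
Union dues: $27.36
Total deductions = $53.44 + $22.27 + $168.70 + $12.38 + $10.82 + $27.36 = $294.97
Net pay = $728.24 − $294.97 = $433.27

$433.27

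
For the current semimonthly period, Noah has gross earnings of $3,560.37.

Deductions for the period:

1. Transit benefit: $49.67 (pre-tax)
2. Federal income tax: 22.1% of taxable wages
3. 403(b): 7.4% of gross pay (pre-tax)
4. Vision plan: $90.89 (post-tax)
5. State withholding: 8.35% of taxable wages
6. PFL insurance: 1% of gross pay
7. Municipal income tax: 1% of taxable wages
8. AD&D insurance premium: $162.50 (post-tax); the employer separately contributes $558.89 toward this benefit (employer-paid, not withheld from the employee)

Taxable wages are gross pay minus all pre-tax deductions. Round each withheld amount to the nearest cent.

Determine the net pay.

Transit benefit: $49.67
403(b): $3,560.37 × 0.074 = $263.47
Pre-tax total = $49.67 + $263.47 = $313.14
Taxable wages = $3,560.37 − $313.14 = $3,247.23
Federal income tax: $3,247.23 × 0.221 = $717.64
Municipal income tax: $3,247.23 × 0.01 = $32.47
State withholding: $3,247.23 × 0.0835 = $271.14
PFL insurance: $3,560.37 × 0.01 = $35.60
AD&D insurance premium: $162.50
Vision plan: $90.89
(Employer's $558.89 toward AD&D insurance premium is not withheld from the employee.)
Total deductions = $49.67 + $263.47 + $717.64 + $32.47 + $271.14 + $35.60 + $162.50 + $90.89 = $1,623.38
Net pay = $3,560.37 − $1,623.38 = $1,936.99

$1,936.99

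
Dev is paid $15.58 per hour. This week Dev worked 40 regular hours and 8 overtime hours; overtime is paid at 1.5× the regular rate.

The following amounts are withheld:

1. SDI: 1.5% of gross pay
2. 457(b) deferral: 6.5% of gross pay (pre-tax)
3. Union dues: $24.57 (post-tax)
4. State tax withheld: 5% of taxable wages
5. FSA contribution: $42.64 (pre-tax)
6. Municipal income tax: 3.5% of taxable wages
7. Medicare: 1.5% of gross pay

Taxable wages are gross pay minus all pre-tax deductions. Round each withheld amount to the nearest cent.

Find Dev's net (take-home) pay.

$605.23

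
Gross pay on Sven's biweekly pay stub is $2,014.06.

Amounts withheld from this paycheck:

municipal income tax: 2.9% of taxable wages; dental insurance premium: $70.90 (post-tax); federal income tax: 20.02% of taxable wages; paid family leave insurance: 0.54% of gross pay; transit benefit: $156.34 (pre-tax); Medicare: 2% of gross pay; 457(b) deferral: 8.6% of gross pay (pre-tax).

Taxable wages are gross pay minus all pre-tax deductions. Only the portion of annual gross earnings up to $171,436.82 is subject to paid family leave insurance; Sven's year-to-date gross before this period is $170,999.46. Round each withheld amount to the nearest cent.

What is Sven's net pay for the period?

$1,184.88

Transit benefit: $156.34
457(b) deferral: $2,014.06 × 0.086 = $173.21
Pre-tax total = $156.34 + $173.21 = $329.55
Taxable wages = $2,014.06 − $329.55 = $1,684.51
Municipal income tax: $1,684.51 × 0.029 = $48.85
Federal income tax: $1,684.51 × 0.2002 = $337.24
Medicare: $2,014.06 × 0.02 = $40.28
Paid family leave insurance: only $171,436.82 − $170,999.46 = $437.36 of this check is subject → $437.36 × 0.0054 = $2.36
Dental insurance premium: $70.90
Total deductions = $156.34 + $173.21 + $48.85 + $337.24 + $40.28 + $2.36 + $70.90 = $829.18
Net pay = $2,014.06 − $829.18 = $1,184.88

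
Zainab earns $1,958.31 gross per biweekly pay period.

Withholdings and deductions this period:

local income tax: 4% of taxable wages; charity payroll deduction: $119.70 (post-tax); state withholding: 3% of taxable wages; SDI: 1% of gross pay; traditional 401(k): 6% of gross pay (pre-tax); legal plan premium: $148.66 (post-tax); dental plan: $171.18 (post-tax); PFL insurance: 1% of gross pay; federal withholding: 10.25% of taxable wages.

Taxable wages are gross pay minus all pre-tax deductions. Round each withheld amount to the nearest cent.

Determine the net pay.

$1,044.58

Traditional 401(k): $1,958.31 × 0.06 = $117.50
Taxable wages = $1,958.31 − $117.50 = $1,840.81
State withholding: $1,840.81 × 0.03 = $55.22
Local income tax: $1,840.81 × 0.04 = $73.63
Federal withholding: $1,840.81 × 0.1025 = $188.68
PFL insurance: $1,958.31 × 0.01 = $19.58
SDI: $1,958.31 × 0.01 = $19.58
Charity payroll deduction: $119.70
Legal plan premium: $148.66
Dental plan: $171.18
Total deductions = $117.50 + $55.22 + $73.63 + $188.68 + $19.58 + $19.58 + $119.70 + $148.66 + $171.18 = $913.73
Net pay = $1,958.31 − $913.73 = $1,044.58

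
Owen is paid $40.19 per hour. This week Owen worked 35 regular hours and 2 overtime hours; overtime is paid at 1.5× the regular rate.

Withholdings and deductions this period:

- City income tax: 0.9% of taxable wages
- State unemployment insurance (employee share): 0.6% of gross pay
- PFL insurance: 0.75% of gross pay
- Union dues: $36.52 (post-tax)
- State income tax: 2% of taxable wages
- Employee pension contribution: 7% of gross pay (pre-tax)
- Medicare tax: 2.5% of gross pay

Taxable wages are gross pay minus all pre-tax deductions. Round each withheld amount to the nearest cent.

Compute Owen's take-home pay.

Regular pay: 35 × $40.19 = $1,406.65
Overtime pay: 2 × $40.19 × 1.5 = $120.57
Gross pay = $1,406.65 + $120.57 = $1,527.22
Employee pension contribution: $1,527.22 × 0.07 = $106.91
Taxable wages = $1,527.22 − $106.91 = $1,420.31
City income tax: $1,420.31 × 0.009 = $12.78
State income tax: $1,420.31 × 0.02 = $28.41
PFL insurance: $1,527.22 × 0.0075 = $11.45
Medicare tax: $1,527.22 × 0.025 = $38.18
State unemployment insurance (employee share): $1,527.22 × 0.006 = $9.16
Union dues: $36.52
Total deductions = $106.91 + $12.78 + $28.41 + $11.45 + $38.18 + $9.16 + $36.52 = $243.41
Net pay = $1,527.22 − $243.41 = $1,283.81

$1,283.81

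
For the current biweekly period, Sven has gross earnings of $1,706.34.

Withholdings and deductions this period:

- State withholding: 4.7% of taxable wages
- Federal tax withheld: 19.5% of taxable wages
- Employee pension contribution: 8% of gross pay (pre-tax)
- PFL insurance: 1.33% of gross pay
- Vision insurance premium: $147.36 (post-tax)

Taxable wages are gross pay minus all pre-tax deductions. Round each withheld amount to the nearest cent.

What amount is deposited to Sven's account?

$1,019.88

Employee pension contribution: $1,706.34 × 0.08 = $136.51
Taxable wages = $1,706.34 − $136.51 = $1,569.83
Federal tax withheld: $1,569.83 × 0.195 = $306.12
State withholding: $1,569.83 × 0.047 = $73.78
PFL insurance: $1,706.34 × 0.0133 = $22.69
Vision insurance premium: $147.36
Total deductions = $136.51 + $306.12 + $73.78 + $22.69 + $147.36 = $686.46
Net pay = $1,706.34 − $686.46 = $1,019.88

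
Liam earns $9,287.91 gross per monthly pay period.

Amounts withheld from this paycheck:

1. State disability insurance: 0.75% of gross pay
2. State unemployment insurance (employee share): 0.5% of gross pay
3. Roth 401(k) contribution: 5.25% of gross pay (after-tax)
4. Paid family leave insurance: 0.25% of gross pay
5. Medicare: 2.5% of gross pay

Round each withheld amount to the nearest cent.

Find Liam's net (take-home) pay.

Paid family leave insurance: $9,287.91 × 0.0025 = $23.22
State disability insurance: $9,287.91 × 0.0075 = $69.66
Medicare: $9,287.91 × 0.025 = $232.20
State unemployment insurance (employee share): $9,287.91 × 0.005 = $46.44
Roth 401(k) contribution: $9,287.91 × 0.0525 = $487.62
Total deductions = $23.22 + $69.66 + $232.20 + $46.44 + $487.62 = $859.14
Net pay = $9,287.91 − $859.14 = $8,428.77

$8,428.77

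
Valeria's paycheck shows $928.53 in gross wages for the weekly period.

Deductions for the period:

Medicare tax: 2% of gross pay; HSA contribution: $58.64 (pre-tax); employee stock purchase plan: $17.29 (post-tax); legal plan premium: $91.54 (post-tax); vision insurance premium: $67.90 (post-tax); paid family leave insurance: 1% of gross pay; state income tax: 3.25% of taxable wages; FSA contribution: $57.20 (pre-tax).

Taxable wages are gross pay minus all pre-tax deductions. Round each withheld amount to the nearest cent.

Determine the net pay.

$581.69

HSA contribution: $58.64
FSA contribution: $57.20
Pre-tax total = $58.64 + $57.20 = $115.84
Taxable wages = $928.53 − $115.84 = $812.69
State income tax: $812.69 × 0.0325 = $26.41
Paid family leave insurance: $928.53 × 0.01 = $9.29
Medicare tax: $928.53 × 0.02 = $18.57
Legal plan premium: $91.54
Employee stock purchase plan: $17.29
Vision insurance premium: $67.90
Total deductions = $58.64 + $57.20 + $26.41 + $9.29 + $18.57 + $91.54 + $17.29 + $67.90 = $346.84
Net pay = $928.53 − $346.84 = $581.69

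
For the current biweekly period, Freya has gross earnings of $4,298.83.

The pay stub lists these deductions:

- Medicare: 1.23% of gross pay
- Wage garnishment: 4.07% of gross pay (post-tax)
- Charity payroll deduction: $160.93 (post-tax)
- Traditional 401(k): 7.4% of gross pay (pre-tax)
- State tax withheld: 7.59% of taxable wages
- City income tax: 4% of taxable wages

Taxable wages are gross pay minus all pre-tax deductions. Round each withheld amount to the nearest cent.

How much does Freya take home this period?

Traditional 401(k): $4,298.83 × 0.074 = $318.11
Taxable wages = $4,298.83 − $318.11 = $3,980.72
City income tax: $3,980.72 × 0.04 = $159.23
State tax withheld: $3,980.72 × 0.0759 = $302.14
Medicare: $4,298.83 × 0.0123 = $52.88
Wage garnishment: $4,298.83 × 0.0407 = $174.96
Charity payroll deduction: $160.93
Total deductions = $318.11 + $159.23 + $302.14 + $52.88 + $174.96 + $160.93 = $1,168.25
Net pay = $4,298.83 − $1,168.25 = $3,130.58

$3,130.58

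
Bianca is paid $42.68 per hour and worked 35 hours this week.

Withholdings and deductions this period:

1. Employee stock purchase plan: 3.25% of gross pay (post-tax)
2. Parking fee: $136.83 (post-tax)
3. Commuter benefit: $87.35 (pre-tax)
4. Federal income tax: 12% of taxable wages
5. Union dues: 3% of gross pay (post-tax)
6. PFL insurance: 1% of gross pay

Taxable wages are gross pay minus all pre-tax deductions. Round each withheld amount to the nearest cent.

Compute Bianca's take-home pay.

$992.55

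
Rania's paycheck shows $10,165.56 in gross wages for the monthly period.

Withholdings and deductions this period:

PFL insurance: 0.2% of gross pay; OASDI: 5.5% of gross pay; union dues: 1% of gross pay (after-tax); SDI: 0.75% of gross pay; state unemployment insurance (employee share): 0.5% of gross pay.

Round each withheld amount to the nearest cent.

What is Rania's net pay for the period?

$9,357.39

SDI: $10,165.56 × 0.0075 = $76.24
PFL insurance: $10,165.56 × 0.002 = $20.33
State unemployment insurance (employee share): $10,165.56 × 0.005 = $50.83
OASDI: $10,165.56 × 0.055 = $559.11
Union dues: $10,165.56 × 0.01 = $101.66
Total deductions = $76.24 + $20.33 + $50.83 + $559.11 + $101.66 = $808.17
Net pay = $10,165.56 − $808.17 = $9,357.39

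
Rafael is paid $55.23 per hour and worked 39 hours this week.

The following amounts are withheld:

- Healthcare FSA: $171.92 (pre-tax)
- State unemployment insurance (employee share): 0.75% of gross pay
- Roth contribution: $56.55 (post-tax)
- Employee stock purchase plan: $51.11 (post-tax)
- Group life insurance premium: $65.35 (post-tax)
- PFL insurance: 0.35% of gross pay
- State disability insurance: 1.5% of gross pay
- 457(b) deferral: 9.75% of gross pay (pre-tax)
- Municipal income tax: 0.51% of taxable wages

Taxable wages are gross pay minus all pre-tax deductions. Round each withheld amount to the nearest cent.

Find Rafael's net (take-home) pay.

$1,533.99

Gross pay: 39 × $55.23 = $2,153.97
Healthcare FSA: $171.92
457(b) deferral: $2,153.97 × 0.0975 = $210.01
Pre-tax total = $171.92 + $210.01 = $381.93
Taxable wages = $2,153.97 − $381.93 = $1,772.04
Municipal income tax: $1,772.04 × 0.0051 = $9.04
State disability insurance: $2,153.97 × 0.015 = $32.31
State unemployment insurance (employee share): $2,153.97 × 0.0075 = $16.15
PFL insurance: $2,153.97 × 0.0035 = $7.54
Group life insurance premium: $65.35
Roth contribution: $56.55
Employee stock purchase plan: $51.11
Total deductions = $171.92 + $210.01 + $9.04 + $32.31 + $16.15 + $7.54 + $65.35 + $56.55 + $51.11 = $619.98
Net pay = $2,153.97 − $619.98 = $1,533.99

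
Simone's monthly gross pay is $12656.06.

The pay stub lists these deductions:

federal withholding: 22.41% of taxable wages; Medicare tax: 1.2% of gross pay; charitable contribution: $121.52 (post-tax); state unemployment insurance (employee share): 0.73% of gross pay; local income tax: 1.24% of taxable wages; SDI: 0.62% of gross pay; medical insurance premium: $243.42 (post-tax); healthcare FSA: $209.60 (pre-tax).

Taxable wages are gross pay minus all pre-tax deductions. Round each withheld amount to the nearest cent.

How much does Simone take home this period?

$8815.20

Healthcare FSA: $209.60
Taxable wages = $12656.06 − $209.60 = $12446.46
Federal withholding: $12446.46 × 0.2241 = $2789.25
Local income tax: $12446.46 × 0.0124 = $154.34
State unemployment insurance (employee share): $12656.06 × 0.0073 = $92.39
Medicare tax: $12656.06 × 0.012 = $151.87
SDI: $12656.06 × 0.0062 = $78.47
Charitable contribution: $121.52
Medical insurance premium: $243.42
Total deductions = $209.60 + $2789.25 + $154.34 + $92.39 + $151.87 + $78.47 + $121.52 + $243.42 = $3840.86
Net pay = $12656.06 − $3840.86 = $8815.20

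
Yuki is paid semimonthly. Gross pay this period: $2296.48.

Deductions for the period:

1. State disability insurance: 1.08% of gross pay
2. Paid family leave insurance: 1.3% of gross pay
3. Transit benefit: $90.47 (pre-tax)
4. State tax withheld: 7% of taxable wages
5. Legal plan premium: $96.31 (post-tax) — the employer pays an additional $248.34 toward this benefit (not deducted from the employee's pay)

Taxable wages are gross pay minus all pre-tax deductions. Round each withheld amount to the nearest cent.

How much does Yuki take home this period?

$1900.63

Transit benefit: $90.47
Taxable wages = $2296.48 − $90.47 = $2206.01
State tax withheld: $2206.01 × 0.07 = $154.42
Paid family leave insurance: $2296.48 × 0.013 = $29.85
State disability insurance: $2296.48 × 0.0108 = $24.80
Legal plan premium: $96.31
(Employer's $248.34 toward legal plan premium is not withheld from the employee.)
Total deductions = $90.47 + $154.42 + $29.85 + $24.80 + $96.31 = $395.85
Net pay = $2296.48 − $395.85 = $1900.63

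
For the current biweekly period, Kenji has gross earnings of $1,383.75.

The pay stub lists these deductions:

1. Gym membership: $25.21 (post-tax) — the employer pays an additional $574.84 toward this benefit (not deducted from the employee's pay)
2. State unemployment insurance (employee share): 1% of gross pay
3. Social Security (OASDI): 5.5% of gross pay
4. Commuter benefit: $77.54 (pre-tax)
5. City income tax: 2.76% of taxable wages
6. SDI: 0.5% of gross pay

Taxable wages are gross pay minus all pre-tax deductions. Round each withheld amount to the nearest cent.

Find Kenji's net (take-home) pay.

$1,148.08

Commuter benefit: $77.54
Taxable wages = $1,383.75 − $77.54 = $1,306.21
City income tax: $1,306.21 × 0.0276 = $36.05
SDI: $1,383.75 × 0.005 = $6.92
Social Security (OASDI): $1,383.75 × 0.055 = $76.11
State unemployment insurance (employee share): $1,383.75 × 0.01 = $13.84
Gym membership: $25.21
(Employer's $574.84 toward gym membership is not withheld from the employee.)
Total deductions = $77.54 + $36.05 + $6.92 + $76.11 + $13.84 + $25.21 = $235.67
Net pay = $1,383.75 − $235.67 = $1,148.08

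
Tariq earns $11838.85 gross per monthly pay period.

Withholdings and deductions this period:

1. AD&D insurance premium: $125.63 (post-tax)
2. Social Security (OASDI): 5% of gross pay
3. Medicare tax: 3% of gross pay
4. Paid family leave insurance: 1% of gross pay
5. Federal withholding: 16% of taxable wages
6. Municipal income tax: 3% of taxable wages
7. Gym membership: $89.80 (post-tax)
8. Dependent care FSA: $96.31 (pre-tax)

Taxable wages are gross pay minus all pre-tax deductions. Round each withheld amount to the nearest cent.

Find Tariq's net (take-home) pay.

$8230.52

Dependent care FSA: $96.31
Taxable wages = $11838.85 − $96.31 = $11742.54
Municipal income tax: $11742.54 × 0.03 = $352.28
Federal withholding: $11742.54 × 0.16 = $1878.81
Social Security (OASDI): $11838.85 × 0.05 = $591.94
Medicare tax: $11838.85 × 0.03 = $355.17
Paid family leave insurance: $11838.85 × 0.01 = $118.39
AD&D insurance premium: $125.63
Gym membership: $89.80
Total deductions = $96.31 + $352.28 + $1878.81 + $591.94 + $355.17 + $118.39 + $125.63 + $89.80 = $3608.33
Net pay = $11838.85 − $3608.33 = $8230.52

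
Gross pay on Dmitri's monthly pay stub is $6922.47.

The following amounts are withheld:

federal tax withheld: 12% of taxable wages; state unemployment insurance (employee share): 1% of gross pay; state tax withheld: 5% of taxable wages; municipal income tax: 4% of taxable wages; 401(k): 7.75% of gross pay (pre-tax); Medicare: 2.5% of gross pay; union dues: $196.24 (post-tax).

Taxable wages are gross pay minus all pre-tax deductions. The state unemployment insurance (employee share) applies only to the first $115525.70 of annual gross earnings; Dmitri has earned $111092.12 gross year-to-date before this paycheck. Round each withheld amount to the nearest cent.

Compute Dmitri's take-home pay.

401(k): $6922.47 × 0.0775 = $536.49
Taxable wages = $6922.47 − $536.49 = $6385.98
State tax withheld: $6385.98 × 0.05 = $319.30
Municipal income tax: $6385.98 × 0.04 = $255.44
Federal tax withheld: $6385.98 × 0.12 = $766.32
State unemployment insurance (employee share): only $115525.70 − $111092.12 = $4433.58 of this check is subject → $4433.58 × 0.01 = $44.34
Medicare: $6922.47 × 0.025 = $173.06
Union dues: $196.24
Total deductions = $536.49 + $319.30 + $255.44 + $766.32 + $44.34 + $173.06 + $196.24 = $2291.19
Net pay = $6922.47 − $2291.19 = $4631.28

$4631.28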